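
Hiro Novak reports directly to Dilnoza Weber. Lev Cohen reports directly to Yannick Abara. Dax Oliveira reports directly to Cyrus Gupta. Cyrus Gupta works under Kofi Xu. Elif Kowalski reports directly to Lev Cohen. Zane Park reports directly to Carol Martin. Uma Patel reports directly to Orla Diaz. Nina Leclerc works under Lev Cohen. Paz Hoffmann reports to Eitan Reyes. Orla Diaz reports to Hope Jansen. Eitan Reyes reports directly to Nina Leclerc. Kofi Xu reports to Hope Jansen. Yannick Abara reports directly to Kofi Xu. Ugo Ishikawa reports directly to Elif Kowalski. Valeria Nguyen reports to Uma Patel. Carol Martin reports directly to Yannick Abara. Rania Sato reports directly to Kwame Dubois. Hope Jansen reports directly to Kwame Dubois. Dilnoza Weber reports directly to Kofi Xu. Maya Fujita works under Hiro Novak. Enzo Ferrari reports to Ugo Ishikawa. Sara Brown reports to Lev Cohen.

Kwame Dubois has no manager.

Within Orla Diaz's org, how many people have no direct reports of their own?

1

The only person in Orla Diaz's organization with no one reporting to them is Valeria Nguyen. That is 1.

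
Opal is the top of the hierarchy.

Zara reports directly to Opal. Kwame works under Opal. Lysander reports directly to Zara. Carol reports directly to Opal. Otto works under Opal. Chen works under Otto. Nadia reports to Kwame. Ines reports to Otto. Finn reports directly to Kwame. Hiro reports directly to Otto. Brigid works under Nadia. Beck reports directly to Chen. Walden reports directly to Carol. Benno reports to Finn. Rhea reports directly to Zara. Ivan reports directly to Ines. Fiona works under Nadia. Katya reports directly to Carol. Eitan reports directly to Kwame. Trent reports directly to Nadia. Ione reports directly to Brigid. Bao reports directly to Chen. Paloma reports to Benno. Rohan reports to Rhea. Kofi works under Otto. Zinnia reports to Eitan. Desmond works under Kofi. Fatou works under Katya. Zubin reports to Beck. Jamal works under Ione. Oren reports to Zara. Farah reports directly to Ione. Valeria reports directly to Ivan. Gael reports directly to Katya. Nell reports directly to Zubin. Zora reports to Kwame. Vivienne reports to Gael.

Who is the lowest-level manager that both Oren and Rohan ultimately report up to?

Oren's chain of managers is Zara, Opal. Rohan's chain of managers is Rhea, Zara, Opal. The first manager that appears in both chains is Zara.

Zara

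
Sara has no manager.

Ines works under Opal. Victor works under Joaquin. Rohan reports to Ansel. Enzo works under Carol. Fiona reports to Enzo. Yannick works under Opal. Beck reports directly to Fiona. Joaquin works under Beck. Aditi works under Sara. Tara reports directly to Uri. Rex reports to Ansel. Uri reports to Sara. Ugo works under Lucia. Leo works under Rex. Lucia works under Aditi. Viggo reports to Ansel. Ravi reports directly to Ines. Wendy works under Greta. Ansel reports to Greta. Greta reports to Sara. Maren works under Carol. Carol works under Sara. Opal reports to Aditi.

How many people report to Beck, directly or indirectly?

2

Beck directly manages Joaquin. Under Joaquin: Victor (1). That's 2 in total.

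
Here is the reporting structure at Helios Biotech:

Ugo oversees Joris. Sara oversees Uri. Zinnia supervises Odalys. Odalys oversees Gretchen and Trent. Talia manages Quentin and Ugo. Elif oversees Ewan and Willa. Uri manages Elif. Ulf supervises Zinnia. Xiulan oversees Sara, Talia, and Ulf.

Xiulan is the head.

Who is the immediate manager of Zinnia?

Ulf

Zinnia reports directly to Ulf.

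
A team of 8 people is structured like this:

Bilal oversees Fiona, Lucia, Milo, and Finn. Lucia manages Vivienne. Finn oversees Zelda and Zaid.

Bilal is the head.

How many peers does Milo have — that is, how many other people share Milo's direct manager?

3

Milo reports to Bilal. Bilal's other direct reports are Lucia, Fiona, Finn — 3 peers.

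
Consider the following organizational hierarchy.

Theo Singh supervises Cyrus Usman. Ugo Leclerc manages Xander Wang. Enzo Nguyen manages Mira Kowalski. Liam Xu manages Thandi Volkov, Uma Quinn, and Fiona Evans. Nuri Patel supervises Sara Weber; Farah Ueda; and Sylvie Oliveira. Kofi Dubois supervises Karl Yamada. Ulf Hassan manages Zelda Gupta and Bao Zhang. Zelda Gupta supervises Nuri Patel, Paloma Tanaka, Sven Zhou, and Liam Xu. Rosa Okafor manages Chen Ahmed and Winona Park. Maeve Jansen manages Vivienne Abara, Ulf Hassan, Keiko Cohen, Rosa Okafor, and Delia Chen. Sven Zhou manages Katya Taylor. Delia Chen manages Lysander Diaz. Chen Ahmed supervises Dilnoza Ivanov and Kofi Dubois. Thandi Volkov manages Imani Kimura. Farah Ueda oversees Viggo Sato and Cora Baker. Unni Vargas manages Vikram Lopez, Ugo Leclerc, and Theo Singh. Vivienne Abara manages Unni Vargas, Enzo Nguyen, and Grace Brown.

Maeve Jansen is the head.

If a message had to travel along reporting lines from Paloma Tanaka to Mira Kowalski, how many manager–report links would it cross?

6

Paloma Tanaka is 3 levels below Maeve Jansen, and Mira Kowalski is 3 levels below Maeve Jansen (their lowest common manager). The shortest path runs up from Paloma Tanaka to Maeve Jansen and back down to Mira Kowalski: 3 + 3 = 6 links.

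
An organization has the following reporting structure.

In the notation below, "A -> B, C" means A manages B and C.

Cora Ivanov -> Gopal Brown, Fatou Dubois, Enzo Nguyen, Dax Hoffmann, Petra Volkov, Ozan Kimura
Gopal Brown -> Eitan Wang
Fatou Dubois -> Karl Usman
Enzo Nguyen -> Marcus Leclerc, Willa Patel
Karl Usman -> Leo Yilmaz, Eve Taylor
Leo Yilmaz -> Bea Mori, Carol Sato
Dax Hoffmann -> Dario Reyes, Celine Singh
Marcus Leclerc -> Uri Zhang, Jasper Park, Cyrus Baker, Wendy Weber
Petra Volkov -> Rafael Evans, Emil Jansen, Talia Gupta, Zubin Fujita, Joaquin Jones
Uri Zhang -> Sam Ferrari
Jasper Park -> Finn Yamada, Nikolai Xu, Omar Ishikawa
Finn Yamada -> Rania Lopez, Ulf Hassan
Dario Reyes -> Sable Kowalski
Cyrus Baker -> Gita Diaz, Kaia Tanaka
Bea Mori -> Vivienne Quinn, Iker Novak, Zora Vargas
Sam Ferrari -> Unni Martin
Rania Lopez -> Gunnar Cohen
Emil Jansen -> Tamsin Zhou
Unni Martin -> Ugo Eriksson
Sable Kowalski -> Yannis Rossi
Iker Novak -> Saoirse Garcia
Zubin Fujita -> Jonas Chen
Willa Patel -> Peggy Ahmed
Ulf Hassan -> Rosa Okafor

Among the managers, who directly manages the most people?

Direct-report counts: Cora Ivanov has 6; Petra Volkov has 5; Zubin Fujita has 1; Emil Jansen has 1; Dax Hoffmann has 2; Dario Reyes has 1; Sable Kowalski has 1; Enzo Nguyen has 2; Willa Patel has 1; Marcus Leclerc has 4; Cyrus Baker has 2; Jasper Park has 3; Finn Yamada has 2; Ulf Hassan has 1; Rania Lopez has 1; Uri Zhang has 1; Sam Ferrari has 1; Unni Martin has 1; Fatou Dubois has 1; Karl Usman has 2; Leo Yilmaz has 2; Bea Mori has 3; Iker Novak has 1; Gopal Brown has 1. The largest is 6, held by Cora Ivanov.

Cora Ivanov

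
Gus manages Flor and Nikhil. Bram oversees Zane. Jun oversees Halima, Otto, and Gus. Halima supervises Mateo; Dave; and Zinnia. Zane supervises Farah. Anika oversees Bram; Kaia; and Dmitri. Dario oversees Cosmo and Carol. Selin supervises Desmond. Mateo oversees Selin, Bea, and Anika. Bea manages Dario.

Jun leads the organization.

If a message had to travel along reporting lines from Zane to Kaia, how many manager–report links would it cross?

3

Zane is 2 levels below Anika, and Kaia is 1 level below Anika (their lowest common manager). The shortest path runs up from Zane to Anika and back down to Kaia: 2 + 1 = 3 links.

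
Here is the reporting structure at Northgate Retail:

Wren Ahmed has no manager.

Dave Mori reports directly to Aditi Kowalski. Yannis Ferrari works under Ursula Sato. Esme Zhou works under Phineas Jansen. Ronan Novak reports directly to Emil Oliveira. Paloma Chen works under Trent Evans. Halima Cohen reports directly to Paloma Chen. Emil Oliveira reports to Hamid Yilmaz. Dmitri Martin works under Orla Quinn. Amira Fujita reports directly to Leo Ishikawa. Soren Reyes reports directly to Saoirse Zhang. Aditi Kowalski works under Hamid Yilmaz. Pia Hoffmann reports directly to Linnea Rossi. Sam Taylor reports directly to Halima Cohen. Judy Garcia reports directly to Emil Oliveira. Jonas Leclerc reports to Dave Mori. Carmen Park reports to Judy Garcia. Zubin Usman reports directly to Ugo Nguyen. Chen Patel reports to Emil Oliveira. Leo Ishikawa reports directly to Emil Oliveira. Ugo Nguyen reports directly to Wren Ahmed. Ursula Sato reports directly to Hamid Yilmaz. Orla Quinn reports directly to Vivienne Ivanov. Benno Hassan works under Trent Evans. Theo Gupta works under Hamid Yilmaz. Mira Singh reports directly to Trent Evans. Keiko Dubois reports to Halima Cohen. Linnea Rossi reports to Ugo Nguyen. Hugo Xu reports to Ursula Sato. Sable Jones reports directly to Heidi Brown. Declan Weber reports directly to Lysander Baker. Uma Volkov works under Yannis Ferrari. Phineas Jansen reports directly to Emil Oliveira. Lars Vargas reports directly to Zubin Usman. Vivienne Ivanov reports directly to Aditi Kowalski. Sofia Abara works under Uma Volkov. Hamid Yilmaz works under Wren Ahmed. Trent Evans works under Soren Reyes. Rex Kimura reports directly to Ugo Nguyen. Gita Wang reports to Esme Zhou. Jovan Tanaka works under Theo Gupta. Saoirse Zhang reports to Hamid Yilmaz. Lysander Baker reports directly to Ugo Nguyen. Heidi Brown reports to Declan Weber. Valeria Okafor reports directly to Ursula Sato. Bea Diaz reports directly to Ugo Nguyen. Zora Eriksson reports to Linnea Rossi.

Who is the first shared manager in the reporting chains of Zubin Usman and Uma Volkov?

Zubin Usman's chain of managers is Ugo Nguyen, Wren Ahmed. Uma Volkov's chain of managers is Yannis Ferrari, Ursula Sato, Hamid Yilmaz, Wren Ahmed. The first manager that appears in both chains is Wren Ahmed.

Wren Ahmed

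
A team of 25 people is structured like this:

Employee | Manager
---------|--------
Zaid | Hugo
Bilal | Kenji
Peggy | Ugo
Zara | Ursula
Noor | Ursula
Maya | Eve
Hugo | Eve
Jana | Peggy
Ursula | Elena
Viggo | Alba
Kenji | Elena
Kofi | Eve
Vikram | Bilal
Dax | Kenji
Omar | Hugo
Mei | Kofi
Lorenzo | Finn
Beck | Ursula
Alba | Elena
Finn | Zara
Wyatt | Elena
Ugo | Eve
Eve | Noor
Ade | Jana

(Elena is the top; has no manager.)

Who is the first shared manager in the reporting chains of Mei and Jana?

Mei's chain of managers is Kofi, Eve, Noor, Ursula, Elena. Jana's chain of managers is Peggy, Ugo, Eve, Noor, Ursula, Elena. The first manager that appears in both chains is Eve.

Eve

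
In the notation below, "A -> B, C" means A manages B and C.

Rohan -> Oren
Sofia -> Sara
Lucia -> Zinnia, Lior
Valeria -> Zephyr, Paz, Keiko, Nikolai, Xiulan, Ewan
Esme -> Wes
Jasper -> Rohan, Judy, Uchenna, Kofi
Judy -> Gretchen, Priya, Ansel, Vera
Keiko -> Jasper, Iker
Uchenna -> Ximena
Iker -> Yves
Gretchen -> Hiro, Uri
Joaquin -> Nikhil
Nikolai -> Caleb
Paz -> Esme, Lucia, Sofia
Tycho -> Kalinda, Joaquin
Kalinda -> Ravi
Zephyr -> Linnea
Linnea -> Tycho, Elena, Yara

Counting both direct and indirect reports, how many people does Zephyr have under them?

Zephyr directly manages Linnea. Under Linnea: Yara, Elena, Tycho, Joaquin, Nikhil, Kalinda, Ravi (7). That's 8 in total.

8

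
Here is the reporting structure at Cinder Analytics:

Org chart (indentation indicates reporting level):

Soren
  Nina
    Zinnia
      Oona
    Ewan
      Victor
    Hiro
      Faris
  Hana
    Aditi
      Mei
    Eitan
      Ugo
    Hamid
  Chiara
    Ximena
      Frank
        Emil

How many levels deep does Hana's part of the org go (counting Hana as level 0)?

The longest chain under Hana runs Hana → Eitan → Ugo, which is 2 levels below Hana.

2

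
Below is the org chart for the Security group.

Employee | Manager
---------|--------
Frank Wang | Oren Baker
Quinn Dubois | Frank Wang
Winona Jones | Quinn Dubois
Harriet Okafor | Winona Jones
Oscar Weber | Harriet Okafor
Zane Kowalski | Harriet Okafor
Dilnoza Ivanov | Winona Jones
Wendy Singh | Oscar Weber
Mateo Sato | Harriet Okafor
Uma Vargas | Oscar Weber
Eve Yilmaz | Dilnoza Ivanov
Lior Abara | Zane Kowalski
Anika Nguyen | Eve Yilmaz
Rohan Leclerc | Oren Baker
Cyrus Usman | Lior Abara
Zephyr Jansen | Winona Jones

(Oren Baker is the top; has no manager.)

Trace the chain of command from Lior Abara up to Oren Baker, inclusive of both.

Lior Abara -> Zane Kowalski -> Harriet Okafor -> Winona Jones -> Quinn Dubois -> Frank Wang -> Oren Baker

Lior Abara reports to Zane Kowalski. Zane Kowalski reports to Harriet Okafor. Harriet Okafor reports to Winona Jones. Winona Jones reports to Quinn Dubois. Quinn Dubois reports to Frank Wang. Frank Wang reports to Oren Baker. Oren Baker is at the top.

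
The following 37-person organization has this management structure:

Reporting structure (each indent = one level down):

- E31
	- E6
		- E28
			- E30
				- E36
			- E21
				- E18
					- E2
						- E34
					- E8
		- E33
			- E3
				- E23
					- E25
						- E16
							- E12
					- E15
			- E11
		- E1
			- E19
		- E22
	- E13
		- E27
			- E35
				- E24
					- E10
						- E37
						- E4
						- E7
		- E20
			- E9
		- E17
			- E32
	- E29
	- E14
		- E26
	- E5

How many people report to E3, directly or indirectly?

5

E3 directly manages E23. Under E23: E15, E25, E16, E12 (4). That's 5 in total.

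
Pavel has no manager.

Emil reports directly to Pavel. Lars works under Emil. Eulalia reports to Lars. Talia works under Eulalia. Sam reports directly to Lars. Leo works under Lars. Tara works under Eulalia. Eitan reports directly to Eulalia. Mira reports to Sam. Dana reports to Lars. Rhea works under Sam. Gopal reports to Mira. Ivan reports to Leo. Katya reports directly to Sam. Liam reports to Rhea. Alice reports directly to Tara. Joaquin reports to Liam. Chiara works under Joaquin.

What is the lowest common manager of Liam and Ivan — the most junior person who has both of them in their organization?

Liam's chain of managers is Rhea, Sam, Lars, Emil, Pavel. Ivan's chain of managers is Leo, Lars, Emil, Pavel. The first manager that appears in both chains is Lars.

Lars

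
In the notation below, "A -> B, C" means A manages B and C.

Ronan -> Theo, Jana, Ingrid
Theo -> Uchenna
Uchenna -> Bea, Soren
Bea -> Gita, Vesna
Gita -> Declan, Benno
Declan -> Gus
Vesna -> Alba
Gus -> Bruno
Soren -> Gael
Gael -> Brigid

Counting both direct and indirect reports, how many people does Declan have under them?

Declan directly manages Gus. Under Gus: Bruno (1). That's 2 in total.

2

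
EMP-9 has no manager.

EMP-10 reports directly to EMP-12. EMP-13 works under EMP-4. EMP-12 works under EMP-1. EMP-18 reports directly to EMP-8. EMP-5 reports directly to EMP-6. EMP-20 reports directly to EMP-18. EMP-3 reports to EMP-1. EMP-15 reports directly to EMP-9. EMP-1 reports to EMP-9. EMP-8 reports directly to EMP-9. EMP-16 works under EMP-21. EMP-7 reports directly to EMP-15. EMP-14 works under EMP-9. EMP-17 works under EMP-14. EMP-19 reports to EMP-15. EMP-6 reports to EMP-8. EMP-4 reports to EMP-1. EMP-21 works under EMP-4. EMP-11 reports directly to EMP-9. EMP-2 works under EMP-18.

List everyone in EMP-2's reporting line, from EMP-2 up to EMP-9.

EMP-2 reports to EMP-18. EMP-18 reports to EMP-8. EMP-8 reports to EMP-9. EMP-9 is at the top.

EMP-2 -> EMP-18 -> EMP-8 -> EMP-9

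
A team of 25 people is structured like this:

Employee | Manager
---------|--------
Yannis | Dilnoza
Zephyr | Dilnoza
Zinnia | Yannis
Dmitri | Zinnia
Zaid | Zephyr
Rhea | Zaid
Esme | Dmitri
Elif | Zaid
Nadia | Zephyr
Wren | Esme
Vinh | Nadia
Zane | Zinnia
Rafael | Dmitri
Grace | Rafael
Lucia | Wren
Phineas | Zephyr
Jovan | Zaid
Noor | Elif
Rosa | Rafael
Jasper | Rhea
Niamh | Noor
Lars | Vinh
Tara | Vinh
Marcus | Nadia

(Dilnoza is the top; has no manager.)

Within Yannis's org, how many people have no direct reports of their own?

4

The people in Yannis's organization with no one reporting to them are Zane, Rosa, Grace, Lucia. That is 4.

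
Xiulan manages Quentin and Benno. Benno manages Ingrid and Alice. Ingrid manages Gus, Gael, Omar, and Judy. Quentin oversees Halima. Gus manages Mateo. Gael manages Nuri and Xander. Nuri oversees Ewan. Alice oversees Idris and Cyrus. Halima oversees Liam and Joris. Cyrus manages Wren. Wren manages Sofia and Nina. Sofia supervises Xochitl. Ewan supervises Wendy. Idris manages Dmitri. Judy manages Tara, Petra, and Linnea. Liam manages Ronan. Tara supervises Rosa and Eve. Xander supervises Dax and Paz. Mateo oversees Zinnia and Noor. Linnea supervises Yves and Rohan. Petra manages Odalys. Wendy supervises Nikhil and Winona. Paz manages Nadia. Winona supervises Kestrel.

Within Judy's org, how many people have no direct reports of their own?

5

The people in Judy's organization with no one reporting to them are Odalys, Rohan, Yves, Eve, Rosa. That is 5.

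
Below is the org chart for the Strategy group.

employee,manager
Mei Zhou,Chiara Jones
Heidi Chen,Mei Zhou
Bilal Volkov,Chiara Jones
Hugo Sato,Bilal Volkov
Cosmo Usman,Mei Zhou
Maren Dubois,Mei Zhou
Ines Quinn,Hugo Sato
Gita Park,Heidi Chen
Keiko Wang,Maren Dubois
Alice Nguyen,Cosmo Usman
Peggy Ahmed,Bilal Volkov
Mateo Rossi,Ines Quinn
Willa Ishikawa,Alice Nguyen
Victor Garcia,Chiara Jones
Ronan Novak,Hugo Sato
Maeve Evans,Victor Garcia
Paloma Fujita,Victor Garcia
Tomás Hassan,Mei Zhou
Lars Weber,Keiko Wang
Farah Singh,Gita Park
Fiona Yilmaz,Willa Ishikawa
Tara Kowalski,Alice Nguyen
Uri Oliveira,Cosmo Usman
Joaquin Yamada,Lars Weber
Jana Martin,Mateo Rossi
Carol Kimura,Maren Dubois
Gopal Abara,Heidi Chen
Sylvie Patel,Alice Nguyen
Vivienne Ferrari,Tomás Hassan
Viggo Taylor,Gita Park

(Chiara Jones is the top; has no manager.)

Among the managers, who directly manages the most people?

Direct-report counts: Chiara Jones has 3; Victor Garcia has 2; Bilal Volkov has 2; Hugo Sato has 2; Ines Quinn has 1; Mateo Rossi has 1; Mei Zhou has 4; Tomás Hassan has 1; Maren Dubois has 2; Keiko Wang has 1; Lars Weber has 1; Cosmo Usman has 2; Alice Nguyen has 3; Willa Ishikawa has 1; Heidi Chen has 2; Gita Park has 2. The largest is 4, held by Mei Zhou.

Mei Zhou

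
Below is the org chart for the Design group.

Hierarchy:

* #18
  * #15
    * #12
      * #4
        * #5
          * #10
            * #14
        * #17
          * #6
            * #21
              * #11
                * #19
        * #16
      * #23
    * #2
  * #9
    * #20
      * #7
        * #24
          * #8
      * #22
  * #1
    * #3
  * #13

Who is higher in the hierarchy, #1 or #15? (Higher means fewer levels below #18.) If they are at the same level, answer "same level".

same level

Both #1 and #15 are 1 level below #18.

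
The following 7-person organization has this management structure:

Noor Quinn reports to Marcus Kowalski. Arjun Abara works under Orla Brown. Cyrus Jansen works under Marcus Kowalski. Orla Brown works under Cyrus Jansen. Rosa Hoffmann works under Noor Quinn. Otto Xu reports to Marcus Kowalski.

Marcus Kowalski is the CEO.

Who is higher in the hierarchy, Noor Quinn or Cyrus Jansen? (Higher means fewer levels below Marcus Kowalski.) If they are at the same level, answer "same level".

Both Noor Quinn and Cyrus Jansen are 1 level below Marcus Kowalski.

same level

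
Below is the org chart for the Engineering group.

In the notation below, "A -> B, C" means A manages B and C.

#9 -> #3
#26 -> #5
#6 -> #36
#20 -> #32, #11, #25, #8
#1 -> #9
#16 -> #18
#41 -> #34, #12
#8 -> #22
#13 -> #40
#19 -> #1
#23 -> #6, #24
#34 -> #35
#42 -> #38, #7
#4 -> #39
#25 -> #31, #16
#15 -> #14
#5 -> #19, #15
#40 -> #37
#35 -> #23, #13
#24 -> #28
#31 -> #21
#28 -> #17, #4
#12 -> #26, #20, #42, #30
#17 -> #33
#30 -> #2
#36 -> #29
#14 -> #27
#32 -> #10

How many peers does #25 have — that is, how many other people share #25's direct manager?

#25 reports to #20. #20's other direct reports are #32, #11, #8 — 3 peers.

3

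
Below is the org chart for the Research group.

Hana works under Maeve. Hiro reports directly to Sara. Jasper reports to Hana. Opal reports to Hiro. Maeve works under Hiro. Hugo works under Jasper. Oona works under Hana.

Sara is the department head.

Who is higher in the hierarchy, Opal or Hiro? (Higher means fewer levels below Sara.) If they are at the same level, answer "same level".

Opal is 2 levels below Sara; Hiro is 1. Hiro is higher.

Hiro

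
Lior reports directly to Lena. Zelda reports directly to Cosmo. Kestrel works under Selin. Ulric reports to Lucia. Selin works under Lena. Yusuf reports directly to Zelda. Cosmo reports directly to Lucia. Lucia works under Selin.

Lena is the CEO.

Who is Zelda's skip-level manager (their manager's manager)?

Lucia

Zelda reports to Cosmo, and Cosmo reports to Lucia. So Zelda's skip-level manager is Lucia.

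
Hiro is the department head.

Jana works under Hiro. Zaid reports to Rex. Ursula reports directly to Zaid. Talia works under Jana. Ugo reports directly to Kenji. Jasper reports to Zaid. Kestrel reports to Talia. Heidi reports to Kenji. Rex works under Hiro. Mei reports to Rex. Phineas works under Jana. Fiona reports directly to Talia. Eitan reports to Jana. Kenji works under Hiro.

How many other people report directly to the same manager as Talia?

2

Talia reports to Jana. Jana's other direct reports are Eitan, Phineas — 2 peers.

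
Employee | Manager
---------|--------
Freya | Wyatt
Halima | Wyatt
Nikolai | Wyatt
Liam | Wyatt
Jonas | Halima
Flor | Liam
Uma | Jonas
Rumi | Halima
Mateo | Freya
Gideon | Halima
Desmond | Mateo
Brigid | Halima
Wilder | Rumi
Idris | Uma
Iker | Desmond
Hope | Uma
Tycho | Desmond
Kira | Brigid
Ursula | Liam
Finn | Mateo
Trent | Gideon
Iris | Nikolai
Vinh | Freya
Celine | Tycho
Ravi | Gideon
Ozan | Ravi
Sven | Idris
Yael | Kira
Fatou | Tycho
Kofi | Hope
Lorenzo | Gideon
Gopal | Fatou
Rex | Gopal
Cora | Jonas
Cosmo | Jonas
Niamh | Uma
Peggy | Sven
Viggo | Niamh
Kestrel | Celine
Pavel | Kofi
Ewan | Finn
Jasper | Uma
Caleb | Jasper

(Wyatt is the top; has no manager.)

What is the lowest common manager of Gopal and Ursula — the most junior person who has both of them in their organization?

Gopal's chain of managers is Fatou, Tycho, Desmond, Mateo, Freya, Wyatt. Ursula's chain of managers is Liam, Wyatt. The first manager that appears in both chains is Wyatt.

Wyatt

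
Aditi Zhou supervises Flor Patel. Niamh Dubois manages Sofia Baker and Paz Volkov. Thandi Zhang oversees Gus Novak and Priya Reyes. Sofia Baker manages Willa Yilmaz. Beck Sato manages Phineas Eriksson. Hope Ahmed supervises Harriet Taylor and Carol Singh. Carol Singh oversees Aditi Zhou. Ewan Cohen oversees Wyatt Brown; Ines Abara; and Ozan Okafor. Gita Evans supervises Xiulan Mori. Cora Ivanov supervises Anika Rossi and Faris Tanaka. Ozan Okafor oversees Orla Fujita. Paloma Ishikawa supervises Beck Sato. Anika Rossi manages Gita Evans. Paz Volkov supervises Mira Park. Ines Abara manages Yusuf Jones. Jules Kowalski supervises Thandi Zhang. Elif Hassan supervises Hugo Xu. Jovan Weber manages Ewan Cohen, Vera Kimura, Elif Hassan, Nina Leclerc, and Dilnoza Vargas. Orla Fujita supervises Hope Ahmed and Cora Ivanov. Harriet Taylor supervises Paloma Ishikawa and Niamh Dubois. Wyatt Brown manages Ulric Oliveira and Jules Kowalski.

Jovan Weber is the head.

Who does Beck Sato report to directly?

Beck Sato reports directly to Paloma Ishikawa.

Paloma Ishikawa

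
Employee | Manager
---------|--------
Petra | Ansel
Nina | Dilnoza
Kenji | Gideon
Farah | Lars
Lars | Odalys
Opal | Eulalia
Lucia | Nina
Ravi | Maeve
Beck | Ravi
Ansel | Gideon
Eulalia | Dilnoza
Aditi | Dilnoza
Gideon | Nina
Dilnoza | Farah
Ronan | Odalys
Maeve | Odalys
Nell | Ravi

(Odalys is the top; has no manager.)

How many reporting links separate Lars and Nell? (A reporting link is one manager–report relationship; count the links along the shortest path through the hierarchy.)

4

Lars is 1 level below Odalys, and Nell is 3 levels below Odalys (their lowest common manager). The shortest path runs up from Lars to Odalys and back down to Nell: 1 + 3 = 4 links.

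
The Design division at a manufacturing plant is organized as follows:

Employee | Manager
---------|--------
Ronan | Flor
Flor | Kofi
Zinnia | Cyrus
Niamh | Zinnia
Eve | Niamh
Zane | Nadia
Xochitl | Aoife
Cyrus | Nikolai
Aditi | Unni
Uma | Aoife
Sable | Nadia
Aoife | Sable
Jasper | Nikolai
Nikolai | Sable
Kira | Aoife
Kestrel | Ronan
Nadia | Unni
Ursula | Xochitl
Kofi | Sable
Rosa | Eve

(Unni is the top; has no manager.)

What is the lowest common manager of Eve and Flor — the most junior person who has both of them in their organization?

Sable

Eve's chain of managers is Niamh, Zinnia, Cyrus, Nikolai, Sable, Nadia, Unni. Flor's chain of managers is Kofi, Sable, Nadia, Unni. The first manager that appears in both chains is Sable.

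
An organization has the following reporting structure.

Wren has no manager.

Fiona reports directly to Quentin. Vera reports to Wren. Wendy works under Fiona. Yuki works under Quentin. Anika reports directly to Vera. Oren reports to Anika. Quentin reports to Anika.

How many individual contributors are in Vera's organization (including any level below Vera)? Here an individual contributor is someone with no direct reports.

The people in Vera's organization with no one reporting to them are Oren, Wendy, Yuki. That is 3.

3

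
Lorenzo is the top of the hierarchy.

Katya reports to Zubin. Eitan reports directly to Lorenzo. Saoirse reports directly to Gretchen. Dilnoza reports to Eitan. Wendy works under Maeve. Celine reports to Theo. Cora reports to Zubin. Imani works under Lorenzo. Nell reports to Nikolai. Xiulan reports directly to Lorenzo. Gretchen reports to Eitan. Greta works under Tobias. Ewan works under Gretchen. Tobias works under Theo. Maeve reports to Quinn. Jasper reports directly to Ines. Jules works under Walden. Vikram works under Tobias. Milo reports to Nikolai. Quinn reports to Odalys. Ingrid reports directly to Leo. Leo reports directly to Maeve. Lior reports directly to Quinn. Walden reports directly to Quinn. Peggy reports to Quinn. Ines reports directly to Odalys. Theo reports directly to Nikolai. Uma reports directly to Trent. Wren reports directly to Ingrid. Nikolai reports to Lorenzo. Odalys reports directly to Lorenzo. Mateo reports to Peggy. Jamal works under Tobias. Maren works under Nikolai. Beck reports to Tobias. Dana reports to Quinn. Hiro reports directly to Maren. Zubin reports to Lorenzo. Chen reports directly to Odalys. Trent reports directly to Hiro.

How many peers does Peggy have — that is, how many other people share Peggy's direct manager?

Peggy reports to Quinn. Quinn's other direct reports are Maeve, Dana, Walden, Lior — 4 peers.

4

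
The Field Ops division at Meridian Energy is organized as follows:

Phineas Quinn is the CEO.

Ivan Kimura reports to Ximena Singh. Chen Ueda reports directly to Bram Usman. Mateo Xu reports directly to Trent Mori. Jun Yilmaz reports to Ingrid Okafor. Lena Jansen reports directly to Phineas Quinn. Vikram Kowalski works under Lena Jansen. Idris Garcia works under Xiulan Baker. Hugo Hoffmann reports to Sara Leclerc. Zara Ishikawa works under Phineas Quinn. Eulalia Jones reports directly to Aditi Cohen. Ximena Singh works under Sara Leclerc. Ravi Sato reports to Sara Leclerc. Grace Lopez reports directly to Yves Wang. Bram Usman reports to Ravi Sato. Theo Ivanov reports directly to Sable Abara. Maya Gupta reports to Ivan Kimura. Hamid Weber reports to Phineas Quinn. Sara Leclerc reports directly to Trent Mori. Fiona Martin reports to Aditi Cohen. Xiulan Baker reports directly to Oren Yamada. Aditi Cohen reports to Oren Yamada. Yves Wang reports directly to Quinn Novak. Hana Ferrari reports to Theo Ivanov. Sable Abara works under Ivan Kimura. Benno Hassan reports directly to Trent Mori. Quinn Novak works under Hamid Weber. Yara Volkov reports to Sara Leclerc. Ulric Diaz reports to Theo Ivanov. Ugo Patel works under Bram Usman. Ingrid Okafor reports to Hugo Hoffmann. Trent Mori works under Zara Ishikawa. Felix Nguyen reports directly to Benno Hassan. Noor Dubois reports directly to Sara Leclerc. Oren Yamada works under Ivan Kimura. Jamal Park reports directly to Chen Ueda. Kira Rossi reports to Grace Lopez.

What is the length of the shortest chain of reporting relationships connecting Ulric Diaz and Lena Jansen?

9

Ulric Diaz is 8 levels below Phineas Quinn, and Lena Jansen is 1 level below Phineas Quinn (their lowest common manager). The shortest path runs up from Ulric Diaz to Phineas Quinn and back down to Lena Jansen: 8 + 1 = 9 links.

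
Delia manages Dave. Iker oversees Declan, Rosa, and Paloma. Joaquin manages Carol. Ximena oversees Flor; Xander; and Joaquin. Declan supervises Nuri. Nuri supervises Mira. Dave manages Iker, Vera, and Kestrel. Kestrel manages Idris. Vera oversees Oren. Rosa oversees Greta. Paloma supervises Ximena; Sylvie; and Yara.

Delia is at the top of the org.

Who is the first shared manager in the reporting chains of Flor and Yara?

Flor's chain of managers is Ximena, Paloma, Iker, Dave, Delia. Yara's chain of managers is Paloma, Iker, Dave, Delia. The first manager that appears in both chains is Paloma.

Paloma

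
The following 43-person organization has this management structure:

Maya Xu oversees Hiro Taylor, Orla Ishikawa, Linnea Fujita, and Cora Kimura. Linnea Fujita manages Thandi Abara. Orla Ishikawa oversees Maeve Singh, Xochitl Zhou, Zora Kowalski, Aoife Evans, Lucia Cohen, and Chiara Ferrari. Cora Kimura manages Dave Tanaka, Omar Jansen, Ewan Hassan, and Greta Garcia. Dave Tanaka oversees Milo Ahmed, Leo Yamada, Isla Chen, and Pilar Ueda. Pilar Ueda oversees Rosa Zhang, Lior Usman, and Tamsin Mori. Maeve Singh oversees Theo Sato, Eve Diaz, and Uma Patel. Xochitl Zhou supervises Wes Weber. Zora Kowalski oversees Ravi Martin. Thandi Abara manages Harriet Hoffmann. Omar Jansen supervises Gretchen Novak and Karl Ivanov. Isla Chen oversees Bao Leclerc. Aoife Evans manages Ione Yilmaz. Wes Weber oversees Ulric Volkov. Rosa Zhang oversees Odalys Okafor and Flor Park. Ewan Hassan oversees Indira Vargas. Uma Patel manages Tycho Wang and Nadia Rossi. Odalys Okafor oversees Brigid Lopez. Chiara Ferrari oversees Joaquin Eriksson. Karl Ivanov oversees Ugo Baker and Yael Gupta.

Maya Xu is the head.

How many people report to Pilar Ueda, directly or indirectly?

Pilar Ueda directly manages Lior Usman, Rosa Zhang, Tamsin Mori. Lior Usman has no reports. Under Rosa Zhang: Flor Park, Odalys Okafor, Brigid Lopez (3). Tamsin Mori has no reports. So Pilar Ueda's organization is 3 direct reports plus everyone under them: 1 + 4 + 1 = 6.

6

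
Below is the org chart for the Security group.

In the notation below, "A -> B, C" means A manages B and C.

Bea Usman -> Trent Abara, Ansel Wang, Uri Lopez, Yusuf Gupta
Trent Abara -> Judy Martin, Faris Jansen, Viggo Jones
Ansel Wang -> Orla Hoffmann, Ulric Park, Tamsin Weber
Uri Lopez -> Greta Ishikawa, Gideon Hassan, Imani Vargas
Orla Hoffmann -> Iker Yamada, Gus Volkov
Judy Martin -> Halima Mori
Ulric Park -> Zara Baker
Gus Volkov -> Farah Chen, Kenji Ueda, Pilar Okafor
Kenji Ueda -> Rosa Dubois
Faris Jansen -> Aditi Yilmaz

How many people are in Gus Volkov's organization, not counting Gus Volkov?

4

Gus Volkov directly manages Farah Chen, Kenji Ueda, Pilar Okafor. Farah Chen has no reports. Under Kenji Ueda: Rosa Dubois (1). Pilar Okafor has no reports. So Gus Volkov's organization is 3 direct reports plus everyone under them: 1 + 2 + 1 = 4.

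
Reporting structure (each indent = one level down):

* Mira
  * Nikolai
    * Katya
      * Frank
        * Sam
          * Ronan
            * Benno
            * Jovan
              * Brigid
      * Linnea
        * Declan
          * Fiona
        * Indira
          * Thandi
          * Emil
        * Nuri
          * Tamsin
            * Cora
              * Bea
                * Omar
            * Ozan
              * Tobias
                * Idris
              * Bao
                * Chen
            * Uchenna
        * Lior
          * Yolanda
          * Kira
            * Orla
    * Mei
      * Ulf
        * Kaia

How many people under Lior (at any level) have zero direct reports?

The people in Lior's organization with no one reporting to them are Orla, Yolanda. That is 2.

2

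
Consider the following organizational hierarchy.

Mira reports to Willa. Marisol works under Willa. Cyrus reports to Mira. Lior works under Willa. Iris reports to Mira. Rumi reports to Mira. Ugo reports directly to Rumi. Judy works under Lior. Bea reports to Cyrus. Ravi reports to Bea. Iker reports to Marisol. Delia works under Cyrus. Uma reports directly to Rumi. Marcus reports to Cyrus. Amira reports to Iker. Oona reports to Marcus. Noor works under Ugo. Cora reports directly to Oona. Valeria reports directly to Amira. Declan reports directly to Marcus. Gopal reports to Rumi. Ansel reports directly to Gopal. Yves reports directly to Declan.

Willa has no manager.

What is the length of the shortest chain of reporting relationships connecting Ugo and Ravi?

Ugo is 2 levels below Mira, and Ravi is 3 levels below Mira (their lowest common manager). The shortest path runs up from Ugo to Mira and back down to Ravi: 2 + 3 = 5 links.

5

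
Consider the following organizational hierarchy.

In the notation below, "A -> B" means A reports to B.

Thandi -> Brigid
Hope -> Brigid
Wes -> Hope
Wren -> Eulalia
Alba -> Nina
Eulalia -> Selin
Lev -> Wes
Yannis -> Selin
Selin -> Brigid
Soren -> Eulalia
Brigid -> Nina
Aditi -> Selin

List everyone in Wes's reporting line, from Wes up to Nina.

Wes -> Hope -> Brigid -> Nina

Wes reports to Hope. Hope reports to Brigid. Brigid reports to Nina. Nina is at the top.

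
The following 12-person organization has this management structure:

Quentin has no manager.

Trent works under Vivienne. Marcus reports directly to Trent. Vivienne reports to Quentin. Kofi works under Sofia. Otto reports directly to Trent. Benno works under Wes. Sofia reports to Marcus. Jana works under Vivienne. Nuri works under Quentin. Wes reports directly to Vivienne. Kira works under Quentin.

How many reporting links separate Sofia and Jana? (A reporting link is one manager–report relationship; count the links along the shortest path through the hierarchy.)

4

Sofia is 3 levels below Vivienne, and Jana is 1 level below Vivienne (their lowest common manager). The shortest path runs up from Sofia to Vivienne and back down to Jana: 3 + 1 = 4 links.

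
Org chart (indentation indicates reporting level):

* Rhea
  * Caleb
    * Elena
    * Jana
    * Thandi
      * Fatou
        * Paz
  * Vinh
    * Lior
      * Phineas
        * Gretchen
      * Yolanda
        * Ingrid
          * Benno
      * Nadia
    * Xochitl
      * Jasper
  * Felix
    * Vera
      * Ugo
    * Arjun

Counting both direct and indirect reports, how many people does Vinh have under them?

Vinh directly manages Lior, Xochitl. Under Lior: Nadia, Yolanda, Ingrid, Benno, Phineas, Gretchen (6). Under Xochitl: Jasper (1). So Vinh's organization is 2 direct reports plus everyone under them: 7 + 2 = 9.

9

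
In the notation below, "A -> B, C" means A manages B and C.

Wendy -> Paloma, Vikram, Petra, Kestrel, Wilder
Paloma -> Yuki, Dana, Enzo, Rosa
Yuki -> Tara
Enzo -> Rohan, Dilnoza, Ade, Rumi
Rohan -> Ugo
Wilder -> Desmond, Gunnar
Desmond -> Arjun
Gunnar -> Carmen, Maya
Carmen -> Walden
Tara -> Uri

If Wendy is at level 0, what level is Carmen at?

Chain from Carmen up to Wendy: Carmen → Gunnar → Wilder → Wendy. That is 3 steps up, so Carmen is 3 levels below Wendy.

3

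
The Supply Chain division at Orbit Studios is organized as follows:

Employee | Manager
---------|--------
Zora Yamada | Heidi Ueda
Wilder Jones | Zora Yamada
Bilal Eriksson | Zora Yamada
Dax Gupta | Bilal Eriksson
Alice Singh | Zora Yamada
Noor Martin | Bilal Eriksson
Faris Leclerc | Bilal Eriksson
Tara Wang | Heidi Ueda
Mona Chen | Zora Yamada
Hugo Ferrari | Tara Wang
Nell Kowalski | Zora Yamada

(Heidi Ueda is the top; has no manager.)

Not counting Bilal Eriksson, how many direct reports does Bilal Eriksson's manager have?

Bilal Eriksson reports to Zora Yamada. Zora Yamada's other direct reports are Wilder Jones, Alice Singh, Mona Chen, Nell Kowalski — 4 peers.

4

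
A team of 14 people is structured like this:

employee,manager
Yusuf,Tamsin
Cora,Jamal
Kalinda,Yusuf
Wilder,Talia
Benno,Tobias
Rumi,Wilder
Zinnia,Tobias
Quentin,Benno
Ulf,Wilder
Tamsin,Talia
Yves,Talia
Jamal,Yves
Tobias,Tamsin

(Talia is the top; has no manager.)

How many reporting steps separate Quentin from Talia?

Chain from Quentin up to Talia: Quentin → Benno → Tobias → Tamsin → Talia. That is 4 steps up, so Quentin is 4 levels below Talia.

4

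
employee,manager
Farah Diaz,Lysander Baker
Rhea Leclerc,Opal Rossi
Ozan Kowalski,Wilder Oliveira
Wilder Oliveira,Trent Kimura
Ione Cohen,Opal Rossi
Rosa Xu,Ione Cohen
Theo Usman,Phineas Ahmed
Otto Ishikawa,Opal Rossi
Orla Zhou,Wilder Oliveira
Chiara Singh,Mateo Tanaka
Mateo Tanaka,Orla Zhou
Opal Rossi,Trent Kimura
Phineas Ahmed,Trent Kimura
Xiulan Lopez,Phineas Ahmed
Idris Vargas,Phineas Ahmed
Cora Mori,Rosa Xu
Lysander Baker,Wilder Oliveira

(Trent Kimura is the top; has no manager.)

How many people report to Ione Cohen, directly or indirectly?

Ione Cohen directly manages Rosa Xu. Under Rosa Xu: Cora Mori (1). That's 2 in total.

2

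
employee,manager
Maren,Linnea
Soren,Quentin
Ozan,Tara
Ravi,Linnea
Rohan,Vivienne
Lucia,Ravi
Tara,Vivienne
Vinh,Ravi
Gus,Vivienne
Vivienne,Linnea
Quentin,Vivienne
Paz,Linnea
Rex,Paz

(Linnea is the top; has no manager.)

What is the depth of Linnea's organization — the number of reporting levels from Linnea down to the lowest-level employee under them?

3

The longest chain under Linnea runs Linnea → Vivienne → Quentin → Soren, which is 3 levels below Linnea.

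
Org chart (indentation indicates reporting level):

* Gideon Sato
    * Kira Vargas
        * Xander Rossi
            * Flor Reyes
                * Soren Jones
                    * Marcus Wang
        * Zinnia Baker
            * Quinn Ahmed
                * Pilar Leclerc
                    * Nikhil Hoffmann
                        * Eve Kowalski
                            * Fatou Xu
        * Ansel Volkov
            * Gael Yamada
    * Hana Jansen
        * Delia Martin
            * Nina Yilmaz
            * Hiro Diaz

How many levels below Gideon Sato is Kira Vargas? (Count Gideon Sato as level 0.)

Chain from Kira Vargas up to Gideon Sato: Kira Vargas → Gideon Sato. That is 1 step up, so Kira Vargas is 1 level below Gideon Sato.

1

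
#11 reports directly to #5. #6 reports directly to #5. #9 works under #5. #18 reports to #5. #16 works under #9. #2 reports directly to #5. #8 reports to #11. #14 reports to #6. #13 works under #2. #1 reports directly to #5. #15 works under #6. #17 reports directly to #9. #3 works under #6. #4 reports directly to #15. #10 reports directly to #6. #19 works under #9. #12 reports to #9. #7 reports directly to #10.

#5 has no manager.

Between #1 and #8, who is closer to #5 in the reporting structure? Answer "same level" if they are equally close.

#1 is 1 level below #5; #8 is 2. #1 is higher.

#1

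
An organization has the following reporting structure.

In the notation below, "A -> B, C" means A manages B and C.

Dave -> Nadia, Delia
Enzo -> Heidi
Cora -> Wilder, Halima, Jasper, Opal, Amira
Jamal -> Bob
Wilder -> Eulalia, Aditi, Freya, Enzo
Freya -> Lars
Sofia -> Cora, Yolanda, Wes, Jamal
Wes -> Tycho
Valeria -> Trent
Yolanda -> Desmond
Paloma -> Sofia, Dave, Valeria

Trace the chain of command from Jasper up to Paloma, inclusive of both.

Jasper reports to Cora. Cora reports to Sofia. Sofia reports to Paloma. Paloma is at the top.

Jasper -> Cora -> Sofia -> Paloma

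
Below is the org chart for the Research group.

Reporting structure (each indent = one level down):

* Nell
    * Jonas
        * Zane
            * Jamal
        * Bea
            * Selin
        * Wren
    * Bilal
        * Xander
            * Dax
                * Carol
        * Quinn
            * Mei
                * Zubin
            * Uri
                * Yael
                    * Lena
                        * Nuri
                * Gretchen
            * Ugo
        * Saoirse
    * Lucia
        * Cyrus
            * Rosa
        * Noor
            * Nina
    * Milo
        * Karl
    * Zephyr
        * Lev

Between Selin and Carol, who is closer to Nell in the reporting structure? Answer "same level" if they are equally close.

Selin

Selin is 3 levels below Nell; Carol is 4. Selin is higher.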